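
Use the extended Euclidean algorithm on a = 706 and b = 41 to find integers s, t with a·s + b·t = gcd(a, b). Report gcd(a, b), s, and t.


Euclidean algorithm on (706, 41) — divide until remainder is 0:
  706 = 17 · 41 + 9
  41 = 4 · 9 + 5
  9 = 1 · 5 + 4
  5 = 1 · 4 + 1
  4 = 4 · 1 + 0
gcd(706, 41) = 1.
Track Bezout coefficients alongside the remainders: start with r₀ = 706 = a·1 + b·0 (s = 1, t = 0) and r₁ = 41 = a·0 + b·1 (s = 0, t = 1); each new remainder r_{k+1} = r_{k-1} − q_k·r_k inherits s_{k+1} = s_{k-1} − q_k·s_k, t_{k+1} = t_{k-1} − q_k·t_k, so r_k = a·s_k + b·t_k at every step:
  q = 17: r = 9, s = 1 − 17·0 = 1, t = 0 − 17·1 = -17  (check: 706·1 + 41·(-17) = 9)
  q = 4: r = 5, s = 0 − 4·1 = -4, t = 1 − 4·(-17) = 69  (check: 706·(-4) + 41·69 = 5)
  q = 1: r = 4, s = 1 − 1·(-4) = 5, t = -17 − 1·69 = -86  (check: 706·5 + 41·(-86) = 4)
  q = 1: r = 1, s = -4 − 1·5 = -9, t = 69 − 1·(-86) = 155  (check: 706·(-9) + 41·155 = 1)
The row with r = 1 (the gcd) gives the Bezout coefficients s = -9, t = 155.
Result: 706 · (-9) + 41 · (155) = 1.

gcd(706, 41) = 1; s = -9, t = 155 (check: 706·(-9) + 41·155 = 1).


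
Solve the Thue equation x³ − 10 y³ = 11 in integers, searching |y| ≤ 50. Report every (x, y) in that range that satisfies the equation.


The equation is x³ - 10y³ = 11. For fixed y, x³ = 10·y³ + 11, so a solution requires the RHS to be a perfect cube.
Strategy: iterate y from -50 to 50, compute RHS = 10·y³ + 11, and check whether it is a (positive or negative) perfect cube.
Check small values of y:
  y = 0: RHS = 11 is not a perfect cube.
  y = 1: RHS = 21 is not a perfect cube.
  y = -1: RHS = 1 = (1)³ ⇒ x = 1 works.
  y = 2: RHS = 91 is not a perfect cube.
  y = -2: RHS = -69 is not a perfect cube.
  y = 3: RHS = 281 is not a perfect cube.
  y = -3: RHS = -259 is not a perfect cube.
Continuing the search up to |y| = 50 finds no further solutions beyond those listed.
Collected solutions: (1, -1).

Solutions (with |y| ≤ 50): (1, -1).


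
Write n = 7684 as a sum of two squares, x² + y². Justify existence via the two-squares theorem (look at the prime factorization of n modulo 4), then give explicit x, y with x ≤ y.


Step 1: Factor n = 7684 = 2^2 · 17 · 113.
Step 2: Check the mod-4 condition on each prime factor: 2 = 2 (special); 17 ≡ 1 (mod 4), exponent 1; 113 ≡ 1 (mod 4), exponent 1.
All primes ≡ 3 (mod 4) appear to even exponent (or don't appear), so by the two-squares theorem n IS expressible as a sum of two squares.
Step 3: Build a representation. Group n = k² · m with k = 2 and m = 17 · 113 = 1921 (a product of primes ≡ 1 (mod 4)); a representation of m scales to one of n via (k·x)² + (k·y)² = k²(x² + y²). Each prime p ≡ 1 (mod 4) is itself a sum of two squares; find a² by testing p − a² for a perfect square:
  17: 17 − 1² = 16 = 4² ⇒ 17 = 1² + 4².
  113: 113 − 1² = 112, 113 − 2² = 109, 113 − 3² = 104, 113 − 4² = 97, 113 − 5² = 88, 113 − 6² = 77, 113 − 7² = 64 = 8² ⇒ 113 = 7² + 8².
  Combine using the Brahmagupta–Fibonacci identity (a² + b²)(c² + d²) = (ac − bd)² + (ad + bc)² = (ac + bd)² + (ad − bc)²:
  17 · 113 = 1921: from (1² + 4²)(7² + 8²), take (1·7 − 4·8, 1·8 + 4·7) = (7 − 32, 8 + 28) = (-25, 36); dropping signs (only squares matter) gives (25, 36); check 25² + 36² = 625 + 1296 = 1921 ✓.
  Scale by k = 2: (2·25, 2·36) = (50, 72).
Step 4: Order so x ≤ y and verify: 50² + 72² = 2500 + 5184 = 7684 = n. ✓

n = 7684 = 50² + 72² (one valid representation with x ≤ y).


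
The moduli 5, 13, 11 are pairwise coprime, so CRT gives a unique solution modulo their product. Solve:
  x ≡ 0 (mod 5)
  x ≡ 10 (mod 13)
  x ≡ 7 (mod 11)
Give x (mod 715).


Moduli 5, 13, 11 are pairwise coprime; by CRT there is a unique solution modulo M = 5 · 13 · 11 = 715.
Solve pairwise, accumulating the modulus:
  Start with x ≡ 0 (mod 5).
  Combine with x ≡ 10 (mod 13): since gcd(5, 13) = 1, we get a unique residue mod 65.
    Write x = 0 + 5·t and substitute into x ≡ 10 (mod 13): 5·t ≡ 10 − 0 = 10 (mod 13).
    The inverse of 5 mod 13 is 8 (since 5·8 = 40 = 3·13 + 1), so t ≡ 8·10 = 80 ≡ 2 (mod 13).
    Then x = 0 + 5·2 = 10, valid modulo lcm(5, 13) = 65: x ≡ 10 (mod 65).
  Combine with x ≡ 7 (mod 11): since gcd(65, 11) = 1, we get a unique residue mod 715.
    Write x = 10 + 65·t and substitute into x ≡ 7 (mod 11): 65·t ≡ 7 − 10 = -3 (mod 11).
    Reduce coefficients mod 11: 10·t ≡ 8 (mod 11).
    The inverse of 10 mod 11 is 10 (since 10·10 = 100 = 9·11 + 1), so t ≡ 10·8 = 80 ≡ 3 (mod 11).
    Then x = 10 + 65·3 = 205, valid modulo lcm(65, 11) = 715: x ≡ 205 (mod 715).
Verify: 205 mod 5 = 0 ✓, 205 mod 13 = 10 ✓, 205 mod 11 = 7 ✓.

x ≡ 205 (mod 715).


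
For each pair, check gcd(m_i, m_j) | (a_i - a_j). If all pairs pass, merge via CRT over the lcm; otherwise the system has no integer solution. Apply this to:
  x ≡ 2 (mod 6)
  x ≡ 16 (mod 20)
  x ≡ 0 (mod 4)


Moduli 6, 20, 4 are not pairwise coprime, so CRT works modulo lcm(m_i) when all pairwise compatibility conditions hold.
Pairwise compatibility: gcd(m_i, m_j) must divide a_i - a_j for every pair.
Merge one congruence at a time:
  Start: x ≡ 2 (mod 6).
  Combine with x ≡ 16 (mod 20): gcd(6, 20) = 2; 16 - 2 = 14, which IS divisible by 2, so compatible.
    Write x = 2 + 6·t and substitute into x ≡ 16 (mod 20): 6·t ≡ 16 − 2 = 14 (mod 20).
    Divide the congruence (and modulus) by g = 2: 3·t ≡ 7 (mod 10).
    The inverse of 3 mod 10 is 7 (since 3·7 = 21 = 2·10 + 1), so t ≡ 7·7 = 49 ≡ 9 (mod 10).
    Then x = 2 + 6·9 = 56, valid modulo lcm(6, 20) = 60: x ≡ 56 (mod 60).
  Combine with x ≡ 0 (mod 4): gcd(60, 4) = 4; 0 - 56 = -56, which IS divisible by 4, so compatible.
    Write x = 56 + 60·t and substitute into x ≡ 0 (mod 4): 60·t ≡ 0 − 56 = -56 (mod 4).
    Divide the congruence (and modulus) by g = 4: 15·t ≡ -14 (mod 1).
    Modulo 1 every t works; take t = 0.
    Then x = 56 + 60·0 = 56, valid modulo lcm(60, 4) = 60: x ≡ 56 (mod 60).
Verify: 56 mod 6 = 2, 56 mod 20 = 16, 56 mod 4 = 0.

x ≡ 56 (mod 60).


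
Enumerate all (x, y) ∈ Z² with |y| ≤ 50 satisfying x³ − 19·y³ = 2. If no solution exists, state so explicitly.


The equation is x³ - 19y³ = 2. For fixed y, x³ = 19·y³ + 2, so a solution requires the RHS to be a perfect cube.
Strategy: iterate y from -50 to 50, compute RHS = 19·y³ + 2, and check whether it is a (positive or negative) perfect cube.
Check small values of y:
  y = 0: RHS = 2 is not a perfect cube.
  y = 1: RHS = 21 is not a perfect cube.
  y = -1: RHS = -17 is not a perfect cube.
  y = 2: RHS = 154 is not a perfect cube.
  y = -2: RHS = -150 is not a perfect cube.
  y = 3: RHS = 515 is not a perfect cube.
  y = -3: RHS = -511 is not a perfect cube.
Continuing the search up to |y| = 50 finds no solutions either.
No (x, y) in the scanned range satisfies the equation.

No integer solutions with |y| ≤ 50.


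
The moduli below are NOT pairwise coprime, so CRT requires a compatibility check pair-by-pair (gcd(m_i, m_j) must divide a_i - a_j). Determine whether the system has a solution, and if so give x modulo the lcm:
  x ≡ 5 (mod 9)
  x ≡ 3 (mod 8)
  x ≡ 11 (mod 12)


Moduli 9, 8, 12 are not pairwise coprime, so CRT works modulo lcm(m_i) when all pairwise compatibility conditions hold.
Pairwise compatibility: gcd(m_i, m_j) must divide a_i - a_j for every pair.
Merge one congruence at a time:
  Start: x ≡ 5 (mod 9).
  Combine with x ≡ 3 (mod 8): gcd(9, 8) = 1; 3 - 5 = -2, which IS divisible by 1, so compatible.
    Write x = 5 + 9·t and substitute into x ≡ 3 (mod 8): 9·t ≡ 3 − 5 = -2 (mod 8).
    Reduce coefficients mod 8: 1·t ≡ 6 (mod 8).
    So t ≡ 6 (mod 8).
    Then x = 5 + 9·6 = 59, valid modulo lcm(9, 8) = 72: x ≡ 59 (mod 72).
  Combine with x ≡ 11 (mod 12): gcd(72, 12) = 12; 11 - 59 = -48, which IS divisible by 12, so compatible.
    Write x = 59 + 72·t and substitute into x ≡ 11 (mod 12): 72·t ≡ 11 − 59 = -48 (mod 12).
    Divide the congruence (and modulus) by g = 12: 6·t ≡ -4 (mod 1).
    Modulo 1 every t works; take t = 0.
    Then x = 59 + 72·0 = 59, valid modulo lcm(72, 12) = 72: x ≡ 59 (mod 72).
Verify: 59 mod 9 = 5, 59 mod 8 = 3, 59 mod 12 = 11.

x ≡ 59 (mod 72).


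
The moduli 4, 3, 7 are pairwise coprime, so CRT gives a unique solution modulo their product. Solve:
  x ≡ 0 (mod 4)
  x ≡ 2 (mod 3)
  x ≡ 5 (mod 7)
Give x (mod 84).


Moduli 4, 3, 7 are pairwise coprime; by CRT there is a unique solution modulo M = 4 · 3 · 7 = 84.
Solve pairwise, accumulating the modulus:
  Start with x ≡ 0 (mod 4).
  Combine with x ≡ 2 (mod 3): since gcd(4, 3) = 1, we get a unique residue mod 12.
    Write x = 0 + 4·t and substitute into x ≡ 2 (mod 3): 4·t ≡ 2 − 0 = 2 (mod 3).
    Reduce coefficients mod 3: 1·t ≡ 2 (mod 3).
    So t ≡ 2 (mod 3).
    Then x = 0 + 4·2 = 8, valid modulo lcm(4, 3) = 12: x ≡ 8 (mod 12).
  Combine with x ≡ 5 (mod 7): since gcd(12, 7) = 1, we get a unique residue mod 84.
    Write x = 8 + 12·t and substitute into x ≡ 5 (mod 7): 12·t ≡ 5 − 8 = -3 (mod 7).
    Reduce coefficients mod 7: 5·t ≡ 4 (mod 7).
    The inverse of 5 mod 7 is 3 (since 5·3 = 15 = 2·7 + 1), so t ≡ 3·4 = 12 ≡ 5 (mod 7).
    Then x = 8 + 12·5 = 68, valid modulo lcm(12, 7) = 84: x ≡ 68 (mod 84).
Verify: 68 mod 4 = 0 ✓, 68 mod 3 = 2 ✓, 68 mod 7 = 5 ✓.

x ≡ 68 (mod 84).


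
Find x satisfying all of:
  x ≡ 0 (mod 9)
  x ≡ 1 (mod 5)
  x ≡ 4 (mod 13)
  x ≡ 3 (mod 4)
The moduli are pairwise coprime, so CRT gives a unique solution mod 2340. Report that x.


Product of moduli M = 9 · 5 · 13 · 4 = 2340.
Merge one congruence at a time:
  Start: x ≡ 0 (mod 9).
  Combine with x ≡ 1 (mod 5); new modulus lcm = 45.
    Write x = 0 + 9·t and substitute into x ≡ 1 (mod 5): 9·t ≡ 1 − 0 = 1 (mod 5).
    Reduce coefficients mod 5: 4·t ≡ 1 (mod 5).
    The inverse of 4 mod 5 is 4 (since 4·4 = 16 = 3·5 + 1), so t ≡ 4·1 = 4 ≡ 4 (mod 5).
    Then x = 0 + 9·4 = 36, valid modulo lcm(9, 5) = 45: x ≡ 36 (mod 45).
  Combine with x ≡ 4 (mod 13); new modulus lcm = 585.
    Write x = 36 + 45·t and substitute into x ≡ 4 (mod 13): 45·t ≡ 4 − 36 = -32 (mod 13).
    Reduce coefficients mod 13: 6·t ≡ 7 (mod 13).
    The inverse of 6 mod 13 is 11 (since 6·11 = 66 = 5·13 + 1), so t ≡ 11·7 = 77 ≡ 12 (mod 13).
    Then x = 36 + 45·12 = 576, valid modulo lcm(45, 13) = 585: x ≡ 576 (mod 585).
  Combine with x ≡ 3 (mod 4); new modulus lcm = 2340.
    Write x = 576 + 585·t and substitute into x ≡ 3 (mod 4): 585·t ≡ 3 − 576 = -573 (mod 4).
    Reduce coefficients mod 4: 1·t ≡ 3 (mod 4).
    So t ≡ 3 (mod 4).
    Then x = 576 + 585·3 = 2331, valid modulo lcm(585, 4) = 2340: x ≡ 2331 (mod 2340).
Verify against each original: 2331 mod 9 = 0, 2331 mod 5 = 1, 2331 mod 13 = 4, 2331 mod 4 = 3.

x ≡ 2331 (mod 2340).


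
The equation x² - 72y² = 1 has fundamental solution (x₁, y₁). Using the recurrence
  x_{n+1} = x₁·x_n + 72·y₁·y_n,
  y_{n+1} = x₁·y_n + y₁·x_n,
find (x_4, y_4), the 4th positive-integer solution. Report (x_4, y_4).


Step 1: Find the fundamental solution (x₁, y₁) of x² - 72y² = 1.
  Expand √72 as a continued fraction. a₀ = ⌊√72⌋ = 8; iterate m_{k+1} = d_k·a_k − m_k, d_{k+1} = (72 − m_{k+1}²)/d_k, a_{k+1} = ⌊(a₀ + m_{k+1})/d_{k+1}⌋ (starting m₀ = 0, d₀ = 1), with convergents p_k = a_k·p_{k-1} + p_{k-2}, q_k = a_k·q_{k-1} + q_{k-2} (p₋₁ = 1, q₋₁ = 0):
  k = 0: a₀ = 8; p₀/q₀ = 8/1; p₀² − 72·q₀² = 64 − 72 = -8.
  k = 1: m = 8, d = 8, a = ⌊(8 + 8)/8⌋ = 2; p/q = (2·8 + 1)/(2·1 + 0) = 17/2; p² − 72·q² = 289 − 288 = 1.
  The first convergent with p² − 72·q² = 1 gives the fundamental solution (x₁, y₁) = (17, 2).
Step 2: Apply the recurrence (x_{n+1}, y_{n+1}) = (x₁x_n + 72y₁y_n, x₁y_n + y₁x_n) repeatedly.
  From (x_1, y_1) = (17, 2): x_2 = 17·17 + 72·2·2 = 577; y_2 = 17·2 + 2·17 = 68.
  From (x_2, y_2) = (577, 68): x_3 = 17·577 + 72·2·68 = 19601; y_3 = 17·68 + 2·577 = 2310.
  From (x_3, y_3) = (19601, 2310): x_4 = 17·19601 + 72·2·2310 = 665857; y_4 = 17·2310 + 2·19601 = 78472.
Step 3: Verify x_4² - 72·y_4² = 443365544449 - 443365544448 = 1 (should be 1). ✓

(x_1, y_1) = (17, 2); (x_4, y_4) = (665857, 78472).


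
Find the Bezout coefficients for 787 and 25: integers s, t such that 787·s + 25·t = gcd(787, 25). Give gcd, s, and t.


Euclidean algorithm on (787, 25) — divide until remainder is 0:
  787 = 31 · 25 + 12
  25 = 2 · 12 + 1
  12 = 12 · 1 + 0
gcd(787, 25) = 1.
Track Bezout coefficients alongside the remainders: start with r₀ = 787 = a·1 + b·0 (s = 1, t = 0) and r₁ = 25 = a·0 + b·1 (s = 0, t = 1); each new remainder r_{k+1} = r_{k-1} − q_k·r_k inherits s_{k+1} = s_{k-1} − q_k·s_k, t_{k+1} = t_{k-1} − q_k·t_k, so r_k = a·s_k + b·t_k at every step:
  q = 31: r = 12, s = 1 − 31·0 = 1, t = 0 − 31·1 = -31  (check: 787·1 + 25·(-31) = 12)
  q = 2: r = 1, s = 0 − 2·1 = -2, t = 1 − 2·(-31) = 63  (check: 787·(-2) + 25·63 = 1)
The row with r = 1 (the gcd) gives the Bezout coefficients s = -2, t = 63.
Result: 787 · (-2) + 25 · (63) = 1.

gcd(787, 25) = 1; s = -2, t = 63 (check: 787·(-2) + 25·63 = 1).


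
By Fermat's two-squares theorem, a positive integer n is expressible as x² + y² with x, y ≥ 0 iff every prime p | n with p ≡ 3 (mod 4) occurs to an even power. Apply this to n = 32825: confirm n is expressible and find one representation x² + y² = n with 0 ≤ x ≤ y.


Step 1: Factor n = 32825 = 5^2 · 13 · 101.
Step 2: Check the mod-4 condition on each prime factor: 5 ≡ 1 (mod 4), exponent 2; 13 ≡ 1 (mod 4), exponent 1; 101 ≡ 1 (mod 4), exponent 1.
All primes ≡ 3 (mod 4) appear to even exponent (or don't appear), so by the two-squares theorem n IS expressible as a sum of two squares.
Step 3: Build a representation. Group n = k² · m with k = 5 and m = 13 · 101 = 1313 (a product of primes ≡ 1 (mod 4)); a representation of m scales to one of n via (k·x)² + (k·y)² = k²(x² + y²). Each prime p ≡ 1 (mod 4) is itself a sum of two squares; find a² by testing p − a² for a perfect square:
  13: 13 − 1² = 12, 13 − 2² = 9 = 3² ⇒ 13 = 2² + 3².
  101: 101 − 1² = 100 = 10² ⇒ 101 = 1² + 10².
  Combine using the Brahmagupta–Fibonacci identity (a² + b²)(c² + d²) = (ac − bd)² + (ad + bc)² = (ac + bd)² + (ad − bc)²:
  13 · 101 = 1313: from (2² + 3²)(1² + 10²), take (2·1 − 3·10, 2·10 + 3·1) = (2 − 30, 20 + 3) = (-28, 23); dropping signs (only squares matter) gives (28, 23); check 28² + 23² = 784 + 529 = 1313 ✓.
  Scale by k = 5: (5·28, 5·23) = (140, 115).
Step 4: Order so x ≤ y and verify: 115² + 140² = 13225 + 19600 = 32825 = n. ✓

n = 32825 = 115² + 140² (one valid representation with x ≤ y).


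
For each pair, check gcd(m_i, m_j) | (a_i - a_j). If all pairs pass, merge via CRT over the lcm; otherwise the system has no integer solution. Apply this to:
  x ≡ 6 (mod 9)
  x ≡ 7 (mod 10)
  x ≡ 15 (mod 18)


Moduli 9, 10, 18 are not pairwise coprime, so CRT works modulo lcm(m_i) when all pairwise compatibility conditions hold.
Pairwise compatibility: gcd(m_i, m_j) must divide a_i - a_j for every pair.
Merge one congruence at a time:
  Start: x ≡ 6 (mod 9).
  Combine with x ≡ 7 (mod 10): gcd(9, 10) = 1; 7 - 6 = 1, which IS divisible by 1, so compatible.
    Write x = 6 + 9·t and substitute into x ≡ 7 (mod 10): 9·t ≡ 7 − 6 = 1 (mod 10).
    The inverse of 9 mod 10 is 9 (since 9·9 = 81 = 8·10 + 1), so t ≡ 9·1 = 9 ≡ 9 (mod 10).
    Then x = 6 + 9·9 = 87, valid modulo lcm(9, 10) = 90: x ≡ 87 (mod 90).
  Combine with x ≡ 15 (mod 18): gcd(90, 18) = 18; 15 - 87 = -72, which IS divisible by 18, so compatible.
    Write x = 87 + 90·t and substitute into x ≡ 15 (mod 18): 90·t ≡ 15 − 87 = -72 (mod 18).
    Divide the congruence (and modulus) by g = 18: 5·t ≡ -4 (mod 1).
    Modulo 1 every t works; take t = 0.
    Then x = 87 + 90·0 = 87, valid modulo lcm(90, 18) = 90: x ≡ 87 (mod 90).
Verify: 87 mod 9 = 6, 87 mod 10 = 7, 87 mod 18 = 15.

x ≡ 87 (mod 90).


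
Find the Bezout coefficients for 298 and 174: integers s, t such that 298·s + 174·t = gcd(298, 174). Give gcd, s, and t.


Euclidean algorithm on (298, 174) — divide until remainder is 0:
  298 = 1 · 174 + 124
  174 = 1 · 124 + 50
  124 = 2 · 50 + 24
  50 = 2 · 24 + 2
  24 = 12 · 2 + 0
gcd(298, 174) = 2.
Track Bezout coefficients alongside the remainders: start with r₀ = 298 = a·1 + b·0 (s = 1, t = 0) and r₁ = 174 = a·0 + b·1 (s = 0, t = 1); each new remainder r_{k+1} = r_{k-1} − q_k·r_k inherits s_{k+1} = s_{k-1} − q_k·s_k, t_{k+1} = t_{k-1} − q_k·t_k, so r_k = a·s_k + b·t_k at every step:
  q = 1: r = 124, s = 1 − 1·0 = 1, t = 0 − 1·1 = -1  (check: 298·1 + 174·(-1) = 124)
  q = 1: r = 50, s = 0 − 1·1 = -1, t = 1 − 1·(-1) = 2  (check: 298·(-1) + 174·2 = 50)
  q = 2: r = 24, s = 1 − 2·(-1) = 3, t = -1 − 2·2 = -5  (check: 298·3 + 174·(-5) = 24)
  q = 2: r = 2, s = -1 − 2·3 = -7, t = 2 − 2·(-5) = 12  (check: 298·(-7) + 174·12 = 2)
The row with r = 2 (the gcd) gives the Bezout coefficients s = -7, t = 12.
Result: 298 · (-7) + 174 · (12) = 2.

gcd(298, 174) = 2; s = -7, t = 12 (check: 298·(-7) + 174·12 = 2).


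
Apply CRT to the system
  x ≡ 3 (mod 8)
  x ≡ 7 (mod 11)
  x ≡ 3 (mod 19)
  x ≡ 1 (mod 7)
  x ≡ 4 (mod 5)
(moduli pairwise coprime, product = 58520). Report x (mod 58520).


Product of moduli M = 8 · 11 · 19 · 7 · 5 = 58520.
Merge one congruence at a time:
  Start: x ≡ 3 (mod 8).
  Combine with x ≡ 7 (mod 11); new modulus lcm = 88.
    Write x = 3 + 8·t and substitute into x ≡ 7 (mod 11): 8·t ≡ 7 − 3 = 4 (mod 11).
    The inverse of 8 mod 11 is 7 (since 8·7 = 56 = 5·11 + 1), so t ≡ 7·4 = 28 ≡ 6 (mod 11).
    Then x = 3 + 8·6 = 51, valid modulo lcm(8, 11) = 88: x ≡ 51 (mod 88).
  Combine with x ≡ 3 (mod 19); new modulus lcm = 1672.
    Write x = 51 + 88·t and substitute into x ≡ 3 (mod 19): 88·t ≡ 3 − 51 = -48 (mod 19).
    Reduce coefficients mod 19: 12·t ≡ 9 (mod 19).
    The inverse of 12 mod 19 is 8 (since 12·8 = 96 = 5·19 + 1), so t ≡ 8·9 = 72 ≡ 15 (mod 19).
    Then x = 51 + 88·15 = 1371, valid modulo lcm(88, 19) = 1672: x ≡ 1371 (mod 1672).
  Combine with x ≡ 1 (mod 7); new modulus lcm = 11704.
    Write x = 1371 + 1672·t and substitute into x ≡ 1 (mod 7): 1672·t ≡ 1 − 1371 = -1370 (mod 7).
    Reduce coefficients mod 7: 6·t ≡ 2 (mod 7).
    The inverse of 6 mod 7 is 6 (since 6·6 = 36 = 5·7 + 1), so t ≡ 6·2 = 12 ≡ 5 (mod 7).
    Then x = 1371 + 1672·5 = 9731, valid modulo lcm(1672, 7) = 11704: x ≡ 9731 (mod 11704).
  Combine with x ≡ 4 (mod 5); new modulus lcm = 58520.
    Write x = 9731 + 11704·t and substitute into x ≡ 4 (mod 5): 11704·t ≡ 4 − 9731 = -9727 (mod 5).
    Reduce coefficients mod 5: 4·t ≡ 3 (mod 5).
    The inverse of 4 mod 5 is 4 (since 4·4 = 16 = 3·5 + 1), so t ≡ 4·3 = 12 ≡ 2 (mod 5).
    Then x = 9731 + 11704·2 = 33139, valid modulo lcm(11704, 5) = 58520: x ≡ 33139 (mod 58520).
Verify against each original: 33139 mod 8 = 3, 33139 mod 11 = 7, 33139 mod 19 = 3, 33139 mod 7 = 1, 33139 mod 5 = 4.

x ≡ 33139 (mod 58520).


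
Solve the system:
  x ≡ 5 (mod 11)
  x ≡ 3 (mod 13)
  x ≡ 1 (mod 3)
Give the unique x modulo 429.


Moduli 11, 13, 3 are pairwise coprime; by CRT there is a unique solution modulo M = 11 · 13 · 3 = 429.
Solve pairwise, accumulating the modulus:
  Start with x ≡ 5 (mod 11).
  Combine with x ≡ 3 (mod 13): since gcd(11, 13) = 1, we get a unique residue mod 143.
    Write x = 5 + 11·t and substitute into x ≡ 3 (mod 13): 11·t ≡ 3 − 5 = -2 (mod 13).
    Reduce coefficients mod 13: 11·t ≡ 11 (mod 13).
    The inverse of 11 mod 13 is 6 (since 11·6 = 66 = 5·13 + 1), so t ≡ 6·11 = 66 ≡ 1 (mod 13).
    Then x = 5 + 11·1 = 16, valid modulo lcm(11, 13) = 143: x ≡ 16 (mod 143).
  Combine with x ≡ 1 (mod 3): since gcd(143, 3) = 1, we get a unique residue mod 429.
    Write x = 16 + 143·t and substitute into x ≡ 1 (mod 3): 143·t ≡ 1 − 16 = -15 (mod 3).
    Reduce coefficients mod 3: 2·t ≡ 0 (mod 3).
    The inverse of 2 mod 3 is 2 (since 2·2 = 4 = 1·3 + 1), so t ≡ 2·0 = 0 ≡ 0 (mod 3).
    Then x = 16 + 143·0 = 16, valid modulo lcm(143, 3) = 429: x ≡ 16 (mod 429).
Verify: 16 mod 11 = 5 ✓, 16 mod 13 = 3 ✓, 16 mod 3 = 1 ✓.

x ≡ 16 (mod 429).


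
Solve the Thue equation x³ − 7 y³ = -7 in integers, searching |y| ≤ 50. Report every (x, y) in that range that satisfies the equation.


The equation is x³ - 7y³ = -7. For fixed y, x³ = 7·y³ − 7, so a solution requires the RHS to be a perfect cube.
Strategy: iterate y from -50 to 50, compute RHS = 7·y³ − 7, and check whether it is a (positive or negative) perfect cube.
Check small values of y:
  y = 0: RHS = -7 is not a perfect cube.
  y = 1: RHS = 0 = (0)³ ⇒ x = 0 works.
  y = -1: RHS = -14 is not a perfect cube.
  y = 2: RHS = 49 is not a perfect cube.
  y = -2: RHS = -63 is not a perfect cube.
  y = 3: RHS = 182 is not a perfect cube.
  y = -3: RHS = -196 is not a perfect cube.
Continuing the search up to |y| = 50 finds no further solutions beyond those listed.
Collected solutions: (0, 1).

Solutions (with |y| ≤ 50): (0, 1).


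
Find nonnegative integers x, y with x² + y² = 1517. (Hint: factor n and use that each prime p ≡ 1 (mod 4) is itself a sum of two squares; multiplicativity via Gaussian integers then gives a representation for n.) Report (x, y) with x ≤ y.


Step 1: Factor n = 1517 = 37 · 41.
Step 2: Check the mod-4 condition on each prime factor: 37 ≡ 1 (mod 4), exponent 1; 41 ≡ 1 (mod 4), exponent 1.
All primes ≡ 3 (mod 4) appear to even exponent (or don't appear), so by the two-squares theorem n IS expressible as a sum of two squares.
Step 3: Build a representation. Here n = 37 · 41 is a product of primes ≡ 1 (mod 4). Each prime p ≡ 1 (mod 4) is itself a sum of two squares; find a² by testing p − a² for a perfect square:
  37: 37 − 1² = 36 = 6² ⇒ 37 = 1² + 6².
  41: 41 − 1² = 40, 41 − 2² = 37, 41 − 3² = 32, 41 − 4² = 25 = 5² ⇒ 41 = 4² + 5².
  Combine using the Brahmagupta–Fibonacci identity (a² + b²)(c² + d²) = (ac − bd)² + (ad + bc)² = (ac + bd)² + (ad − bc)²:
  37 · 41 = 1517: from (1² + 6²)(4² + 5²), take (1·4 − 6·5, 1·5 + 6·4) = (4 − 30, 5 + 24) = (-26, 29); dropping signs (only squares matter) gives (26, 29); check 26² + 29² = 676 + 841 = 1517 ✓.
Step 4: Order so x ≤ y and verify: 26² + 29² = 676 + 841 = 1517 = n. ✓

n = 1517 = 26² + 29² (one valid representation with x ≤ y).


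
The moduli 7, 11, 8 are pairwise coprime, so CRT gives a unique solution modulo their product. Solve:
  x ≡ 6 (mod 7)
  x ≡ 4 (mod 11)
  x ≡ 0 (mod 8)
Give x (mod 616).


Moduli 7, 11, 8 are pairwise coprime; by CRT there is a unique solution modulo M = 7 · 11 · 8 = 616.
Solve pairwise, accumulating the modulus:
  Start with x ≡ 6 (mod 7).
  Combine with x ≡ 4 (mod 11): since gcd(7, 11) = 1, we get a unique residue mod 77.
    Write x = 6 + 7·t and substitute into x ≡ 4 (mod 11): 7·t ≡ 4 − 6 = -2 (mod 11).
    Reduce coefficients mod 11: 7·t ≡ 9 (mod 11).
    The inverse of 7 mod 11 is 8 (since 7·8 = 56 = 5·11 + 1), so t ≡ 8·9 = 72 ≡ 6 (mod 11).
    Then x = 6 + 7·6 = 48, valid modulo lcm(7, 11) = 77: x ≡ 48 (mod 77).
  Combine with x ≡ 0 (mod 8): since gcd(77, 8) = 1, we get a unique residue mod 616.
    Write x = 48 + 77·t and substitute into x ≡ 0 (mod 8): 77·t ≡ 0 − 48 = -48 (mod 8).
    Reduce coefficients mod 8: 5·t ≡ 0 (mod 8).
    The inverse of 5 mod 8 is 5 (since 5·5 = 25 = 3·8 + 1), so t ≡ 5·0 = 0 ≡ 0 (mod 8).
    Then x = 48 + 77·0 = 48, valid modulo lcm(77, 8) = 616: x ≡ 48 (mod 616).
Verify: 48 mod 7 = 6 ✓, 48 mod 11 = 4 ✓, 48 mod 8 = 0 ✓.

x ≡ 48 (mod 616).


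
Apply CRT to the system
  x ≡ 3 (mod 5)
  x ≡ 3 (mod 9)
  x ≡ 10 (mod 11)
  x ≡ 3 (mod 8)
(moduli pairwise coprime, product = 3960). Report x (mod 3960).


Product of moduli M = 5 · 9 · 11 · 8 = 3960.
Merge one congruence at a time:
  Start: x ≡ 3 (mod 5).
  Combine with x ≡ 3 (mod 9); new modulus lcm = 45.
    Write x = 3 + 5·t and substitute into x ≡ 3 (mod 9): 5·t ≡ 3 − 3 = 0 (mod 9).
    The inverse of 5 mod 9 is 2 (since 5·2 = 10 = 1·9 + 1), so t ≡ 2·0 = 0 ≡ 0 (mod 9).
    Then x = 3 + 5·0 = 3, valid modulo lcm(5, 9) = 45: x ≡ 3 (mod 45).
  Combine with x ≡ 10 (mod 11); new modulus lcm = 495.
    Write x = 3 + 45·t and substitute into x ≡ 10 (mod 11): 45·t ≡ 10 − 3 = 7 (mod 11).
    Reduce coefficients mod 11: 1·t ≡ 7 (mod 11).
    So t ≡ 7 (mod 11).
    Then x = 3 + 45·7 = 318, valid modulo lcm(45, 11) = 495: x ≡ 318 (mod 495).
  Combine with x ≡ 3 (mod 8); new modulus lcm = 3960.
    Write x = 318 + 495·t and substitute into x ≡ 3 (mod 8): 495·t ≡ 3 − 318 = -315 (mod 8).
    Reduce coefficients mod 8: 7·t ≡ 5 (mod 8).
    The inverse of 7 mod 8 is 7 (since 7·7 = 49 = 6·8 + 1), so t ≡ 7·5 = 35 ≡ 3 (mod 8).
    Then x = 318 + 495·3 = 1803, valid modulo lcm(495, 8) = 3960: x ≡ 1803 (mod 3960).
Verify against each original: 1803 mod 5 = 3, 1803 mod 9 = 3, 1803 mod 11 = 10, 1803 mod 8 = 3.

x ≡ 1803 (mod 3960).


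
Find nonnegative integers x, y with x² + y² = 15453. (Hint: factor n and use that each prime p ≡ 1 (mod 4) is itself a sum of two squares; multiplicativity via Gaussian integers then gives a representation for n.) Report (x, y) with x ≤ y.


Step 1: Factor n = 15453 = 3^2 · 17 · 101.
Step 2: Check the mod-4 condition on each prime factor: 3 ≡ 3 (mod 4), exponent 2 (must be even); 17 ≡ 1 (mod 4), exponent 1; 101 ≡ 1 (mod 4), exponent 1.
All primes ≡ 3 (mod 4) appear to even exponent (or don't appear), so by the two-squares theorem n IS expressible as a sum of two squares.
Step 3: Build a representation. Group n = k² · m with k = 3 and m = 17 · 101 = 1717 (a product of primes ≡ 1 (mod 4)); a representation of m scales to one of n via (k·x)² + (k·y)² = k²(x² + y²). Each prime p ≡ 1 (mod 4) is itself a sum of two squares; find a² by testing p − a² for a perfect square:
  17: 17 − 1² = 16 = 4² ⇒ 17 = 1² + 4².
  101: 101 − 1² = 100 = 10² ⇒ 101 = 1² + 10².
  Combine using the Brahmagupta–Fibonacci identity (a² + b²)(c² + d²) = (ac − bd)² + (ad + bc)² = (ac + bd)² + (ad − bc)²:
  17 · 101 = 1717: from (1² + 4²)(1² + 10²), take (1·1 − 4·10, 1·10 + 4·1) = (1 − 40, 10 + 4) = (-39, 14); dropping signs (only squares matter) gives (39, 14); check 39² + 14² = 1521 + 196 = 1717 ✓.
  Scale by k = 3: (3·39, 3·14) = (117, 42).
Step 4: Order so x ≤ y and verify: 42² + 117² = 1764 + 13689 = 15453 = n. ✓

n = 15453 = 42² + 117² (one valid representation with x ≤ y).


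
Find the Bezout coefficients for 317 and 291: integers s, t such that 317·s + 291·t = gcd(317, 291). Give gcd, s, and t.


Euclidean algorithm on (317, 291) — divide until remainder is 0:
  317 = 1 · 291 + 26
  291 = 11 · 26 + 5
  26 = 5 · 5 + 1
  5 = 5 · 1 + 0
gcd(317, 291) = 1.
Track Bezout coefficients alongside the remainders: start with r₀ = 317 = a·1 + b·0 (s = 1, t = 0) and r₁ = 291 = a·0 + b·1 (s = 0, t = 1); each new remainder r_{k+1} = r_{k-1} − q_k·r_k inherits s_{k+1} = s_{k-1} − q_k·s_k, t_{k+1} = t_{k-1} − q_k·t_k, so r_k = a·s_k + b·t_k at every step:
  q = 1: r = 26, s = 1 − 1·0 = 1, t = 0 − 1·1 = -1  (check: 317·1 + 291·(-1) = 26)
  q = 11: r = 5, s = 0 − 11·1 = -11, t = 1 − 11·(-1) = 12  (check: 317·(-11) + 291·12 = 5)
  q = 5: r = 1, s = 1 − 5·(-11) = 56, t = -1 − 5·12 = -61  (check: 317·56 + 291·(-61) = 1)
The row with r = 1 (the gcd) gives the Bezout coefficients s = 56, t = -61.
Result: 317 · (56) + 291 · (-61) = 1.

gcd(317, 291) = 1; s = 56, t = -61 (check: 317·56 + 291·(-61) = 1).


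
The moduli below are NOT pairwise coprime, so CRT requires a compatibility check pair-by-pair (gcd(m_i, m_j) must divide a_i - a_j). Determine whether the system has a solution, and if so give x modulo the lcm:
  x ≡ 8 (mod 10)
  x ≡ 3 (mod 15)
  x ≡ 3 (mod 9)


Moduli 10, 15, 9 are not pairwise coprime, so CRT works modulo lcm(m_i) when all pairwise compatibility conditions hold.
Pairwise compatibility: gcd(m_i, m_j) must divide a_i - a_j for every pair.
Merge one congruence at a time:
  Start: x ≡ 8 (mod 10).
  Combine with x ≡ 3 (mod 15): gcd(10, 15) = 5; 3 - 8 = -5, which IS divisible by 5, so compatible.
    Write x = 8 + 10·t and substitute into x ≡ 3 (mod 15): 10·t ≡ 3 − 8 = -5 (mod 15).
    Divide the congruence (and modulus) by g = 5: 2·t ≡ -1 (mod 3).
    Reduce coefficients mod 3: 2·t ≡ 2 (mod 3).
    The inverse of 2 mod 3 is 2 (since 2·2 = 4 = 1·3 + 1), so t ≡ 2·2 = 4 ≡ 1 (mod 3).
    Then x = 8 + 10·1 = 18, valid modulo lcm(10, 15) = 30: x ≡ 18 (mod 30).
  Combine with x ≡ 3 (mod 9): gcd(30, 9) = 3; 3 - 18 = -15, which IS divisible by 3, so compatible.
    Write x = 18 + 30·t and substitute into x ≡ 3 (mod 9): 30·t ≡ 3 − 18 = -15 (mod 9).
    Divide the congruence (and modulus) by g = 3: 10·t ≡ -5 (mod 3).
    Reduce coefficients mod 3: 1·t ≡ 1 (mod 3).
    So t ≡ 1 (mod 3).
    Then x = 18 + 30·1 = 48, valid modulo lcm(30, 9) = 90: x ≡ 48 (mod 90).
Verify: 48 mod 10 = 8, 48 mod 15 = 3, 48 mod 9 = 3.

x ≡ 48 (mod 90).


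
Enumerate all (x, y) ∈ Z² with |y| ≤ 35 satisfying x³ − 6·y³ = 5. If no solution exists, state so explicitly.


The equation is x³ - 6y³ = 5. For fixed y, x³ = 6·y³ + 5, so a solution requires the RHS to be a perfect cube.
Strategy: iterate y from -35 to 35, compute RHS = 6·y³ + 5, and check whether it is a (positive or negative) perfect cube.
Check small values of y:
  y = 0: RHS = 5 is not a perfect cube.
  y = 1: RHS = 11 is not a perfect cube.
  y = -1: RHS = -1 = (-1)³ ⇒ x = -1 works.
  y = 2: RHS = 53 is not a perfect cube.
  y = -2: RHS = -43 is not a perfect cube.
  y = 3: RHS = 167 is not a perfect cube.
  y = -3: RHS = -157 is not a perfect cube.
Continuing the search up to |y| = 35 finds no further solutions beyond those listed.
Collected solutions: (-1, -1).

Solutions (with |y| ≤ 35): (-1, -1).


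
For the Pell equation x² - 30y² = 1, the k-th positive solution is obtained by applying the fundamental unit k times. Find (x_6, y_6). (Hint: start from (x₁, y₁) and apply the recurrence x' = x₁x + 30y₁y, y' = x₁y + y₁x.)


Step 1: Find the fundamental solution (x₁, y₁) of x² - 30y² = 1.
  Expand √30 as a continued fraction. a₀ = ⌊√30⌋ = 5; iterate m_{k+1} = d_k·a_k − m_k, d_{k+1} = (30 − m_{k+1}²)/d_k, a_{k+1} = ⌊(a₀ + m_{k+1})/d_{k+1}⌋ (starting m₀ = 0, d₀ = 1), with convergents p_k = a_k·p_{k-1} + p_{k-2}, q_k = a_k·q_{k-1} + q_{k-2} (p₋₁ = 1, q₋₁ = 0):
  k = 0: a₀ = 5; p₀/q₀ = 5/1; p₀² − 30·q₀² = 25 − 30 = -5.
  k = 1: m = 5, d = 5, a = ⌊(5 + 5)/5⌋ = 2; p/q = (2·5 + 1)/(2·1 + 0) = 11/2; p² − 30·q² = 121 − 120 = 1.
  The first convergent with p² − 30·q² = 1 gives the fundamental solution (x₁, y₁) = (11, 2).
Step 2: Apply the recurrence (x_{n+1}, y_{n+1}) = (x₁x_n + 30y₁y_n, x₁y_n + y₁x_n) repeatedly.
  From (x_1, y_1) = (11, 2): x_2 = 11·11 + 30·2·2 = 241; y_2 = 11·2 + 2·11 = 44.
  From (x_2, y_2) = (241, 44): x_3 = 11·241 + 30·2·44 = 5291; y_3 = 11·44 + 2·241 = 966.
  From (x_3, y_3) = (5291, 966): x_4 = 11·5291 + 30·2·966 = 116161; y_4 = 11·966 + 2·5291 = 21208.
  From (x_4, y_4) = (116161, 21208): x_5 = 11·116161 + 30·2·21208 = 2550251; y_5 = 11·21208 + 2·116161 = 465610.
  From (x_5, y_5) = (2550251, 465610): x_6 = 11·2550251 + 30·2·465610 = 55989361; y_6 = 11·465610 + 2·2550251 = 10222212.
Step 3: Verify x_6² - 30·y_6² = 3134808545188321 - 3134808545188320 = 1 (should be 1). ✓

(x_1, y_1) = (11, 2); (x_6, y_6) = (55989361, 10222212).


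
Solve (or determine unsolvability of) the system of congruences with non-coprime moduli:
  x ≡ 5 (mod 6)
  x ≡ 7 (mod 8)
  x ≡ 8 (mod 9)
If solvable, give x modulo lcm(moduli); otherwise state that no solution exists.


Moduli 6, 8, 9 are not pairwise coprime, so CRT works modulo lcm(m_i) when all pairwise compatibility conditions hold.
Pairwise compatibility: gcd(m_i, m_j) must divide a_i - a_j for every pair.
Merge one congruence at a time:
  Start: x ≡ 5 (mod 6).
  Combine with x ≡ 7 (mod 8): gcd(6, 8) = 2; 7 - 5 = 2, which IS divisible by 2, so compatible.
    Write x = 5 + 6·t and substitute into x ≡ 7 (mod 8): 6·t ≡ 7 − 5 = 2 (mod 8).
    Divide the congruence (and modulus) by g = 2: 3·t ≡ 1 (mod 4).
    The inverse of 3 mod 4 is 3 (since 3·3 = 9 = 2·4 + 1), so t ≡ 3·1 = 3 ≡ 3 (mod 4).
    Then x = 5 + 6·3 = 23, valid modulo lcm(6, 8) = 24: x ≡ 23 (mod 24).
  Combine with x ≡ 8 (mod 9): gcd(24, 9) = 3; 8 - 23 = -15, which IS divisible by 3, so compatible.
    Write x = 23 + 24·t and substitute into x ≡ 8 (mod 9): 24·t ≡ 8 − 23 = -15 (mod 9).
    Divide the congruence (and modulus) by g = 3: 8·t ≡ -5 (mod 3).
    Reduce coefficients mod 3: 2·t ≡ 1 (mod 3).
    The inverse of 2 mod 3 is 2 (since 2·2 = 4 = 1·3 + 1), so t ≡ 2·1 = 2 ≡ 2 (mod 3).
    Then x = 23 + 24·2 = 71, valid modulo lcm(24, 9) = 72: x ≡ 71 (mod 72).
Verify: 71 mod 6 = 5, 71 mod 8 = 7, 71 mod 9 = 8.

x ≡ 71 (mod 72).


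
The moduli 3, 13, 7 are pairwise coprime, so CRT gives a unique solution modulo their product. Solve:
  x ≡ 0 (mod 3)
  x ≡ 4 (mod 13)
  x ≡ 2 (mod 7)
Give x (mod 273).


Moduli 3, 13, 7 are pairwise coprime; by CRT there is a unique solution modulo M = 3 · 13 · 7 = 273.
Solve pairwise, accumulating the modulus:
  Start with x ≡ 0 (mod 3).
  Combine with x ≡ 4 (mod 13): since gcd(3, 13) = 1, we get a unique residue mod 39.
    Write x = 0 + 3·t and substitute into x ≡ 4 (mod 13): 3·t ≡ 4 − 0 = 4 (mod 13).
    The inverse of 3 mod 13 is 9 (since 3·9 = 27 = 2·13 + 1), so t ≡ 9·4 = 36 ≡ 10 (mod 13).
    Then x = 0 + 3·10 = 30, valid modulo lcm(3, 13) = 39: x ≡ 30 (mod 39).
  Combine with x ≡ 2 (mod 7): since gcd(39, 7) = 1, we get a unique residue mod 273.
    Write x = 30 + 39·t and substitute into x ≡ 2 (mod 7): 39·t ≡ 2 − 30 = -28 (mod 7).
    Reduce coefficients mod 7: 4·t ≡ 0 (mod 7).
    The inverse of 4 mod 7 is 2 (since 4·2 = 8 = 1·7 + 1), so t ≡ 2·0 = 0 ≡ 0 (mod 7).
    Then x = 30 + 39·0 = 30, valid modulo lcm(39, 7) = 273: x ≡ 30 (mod 273).
Verify: 30 mod 3 = 0 ✓, 30 mod 13 = 4 ✓, 30 mod 7 = 2 ✓.

x ≡ 30 (mod 273).


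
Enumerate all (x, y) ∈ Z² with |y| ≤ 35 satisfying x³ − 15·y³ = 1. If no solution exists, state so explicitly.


The equation is x³ - 15y³ = 1. For fixed y, x³ = 15·y³ + 1, so a solution requires the RHS to be a perfect cube.
Strategy: iterate y from -35 to 35, compute RHS = 15·y³ + 1, and check whether it is a (positive or negative) perfect cube.
Check small values of y:
  y = 0: RHS = 1 = (1)³ ⇒ x = 1 works.
  y = 1: RHS = 16 is not a perfect cube.
  y = -1: RHS = -14 is not a perfect cube.
  y = 2: RHS = 121 is not a perfect cube.
  y = -2: RHS = -119 is not a perfect cube.
  y = 3: RHS = 406 is not a perfect cube.
  y = -3: RHS = -404 is not a perfect cube.
Continuing the search up to |y| = 35 finds no further solutions beyond those listed.
Collected solutions: (1, 0).

Solutions (with |y| ≤ 35): (1, 0).


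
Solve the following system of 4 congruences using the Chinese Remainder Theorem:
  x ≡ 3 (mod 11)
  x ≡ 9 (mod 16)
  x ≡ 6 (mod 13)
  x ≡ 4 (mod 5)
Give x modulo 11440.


Product of moduli M = 11 · 16 · 13 · 5 = 11440.
Merge one congruence at a time:
  Start: x ≡ 3 (mod 11).
  Combine with x ≡ 9 (mod 16); new modulus lcm = 176.
    Write x = 3 + 11·t and substitute into x ≡ 9 (mod 16): 11·t ≡ 9 − 3 = 6 (mod 16).
    The inverse of 11 mod 16 is 3 (since 11·3 = 33 = 2·16 + 1), so t ≡ 3·6 = 18 ≡ 2 (mod 16).
    Then x = 3 + 11·2 = 25, valid modulo lcm(11, 16) = 176: x ≡ 25 (mod 176).
  Combine with x ≡ 6 (mod 13); new modulus lcm = 2288.
    Write x = 25 + 176·t and substitute into x ≡ 6 (mod 13): 176·t ≡ 6 − 25 = -19 (mod 13).
    Reduce coefficients mod 13: 7·t ≡ 7 (mod 13).
    The inverse of 7 mod 13 is 2 (since 7·2 = 14 = 1·13 + 1), so t ≡ 2·7 = 14 ≡ 1 (mod 13).
    Then x = 25 + 176·1 = 201, valid modulo lcm(176, 13) = 2288: x ≡ 201 (mod 2288).
  Combine with x ≡ 4 (mod 5); new modulus lcm = 11440.
    Write x = 201 + 2288·t and substitute into x ≡ 4 (mod 5): 2288·t ≡ 4 − 201 = -197 (mod 5).
    Reduce coefficients mod 5: 3·t ≡ 3 (mod 5).
    The inverse of 3 mod 5 is 2 (since 3·2 = 6 = 1·5 + 1), so t ≡ 2·3 = 6 ≡ 1 (mod 5).
    Then x = 201 + 2288·1 = 2489, valid modulo lcm(2288, 5) = 11440: x ≡ 2489 (mod 11440).
Verify against each original: 2489 mod 11 = 3, 2489 mod 16 = 9, 2489 mod 13 = 6, 2489 mod 5 = 4.

x ≡ 2489 (mod 11440).


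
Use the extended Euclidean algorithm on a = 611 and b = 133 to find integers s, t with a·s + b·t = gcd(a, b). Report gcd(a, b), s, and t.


Euclidean algorithm on (611, 133) — divide until remainder is 0:
  611 = 4 · 133 + 79
  133 = 1 · 79 + 54
  79 = 1 · 54 + 25
  54 = 2 · 25 + 4
  25 = 6 · 4 + 1
  4 = 4 · 1 + 0
gcd(611, 133) = 1.
Track Bezout coefficients alongside the remainders: start with r₀ = 611 = a·1 + b·0 (s = 1, t = 0) and r₁ = 133 = a·0 + b·1 (s = 0, t = 1); each new remainder r_{k+1} = r_{k-1} − q_k·r_k inherits s_{k+1} = s_{k-1} − q_k·s_k, t_{k+1} = t_{k-1} − q_k·t_k, so r_k = a·s_k + b·t_k at every step:
  q = 4: r = 79, s = 1 − 4·0 = 1, t = 0 − 4·1 = -4  (check: 611·1 + 133·(-4) = 79)
  q = 1: r = 54, s = 0 − 1·1 = -1, t = 1 − 1·(-4) = 5  (check: 611·(-1) + 133·5 = 54)
  q = 1: r = 25, s = 1 − 1·(-1) = 2, t = -4 − 1·5 = -9  (check: 611·2 + 133·(-9) = 25)
  q = 2: r = 4, s = -1 − 2·2 = -5, t = 5 − 2·(-9) = 23  (check: 611·(-5) + 133·23 = 4)
  q = 6: r = 1, s = 2 − 6·(-5) = 32, t = -9 − 6·23 = -147  (check: 611·32 + 133·(-147) = 1)
The row with r = 1 (the gcd) gives the Bezout coefficients s = 32, t = -147.
Result: 611 · (32) + 133 · (-147) = 1.

gcd(611, 133) = 1; s = 32, t = -147 (check: 611·32 + 133·(-147) = 1).


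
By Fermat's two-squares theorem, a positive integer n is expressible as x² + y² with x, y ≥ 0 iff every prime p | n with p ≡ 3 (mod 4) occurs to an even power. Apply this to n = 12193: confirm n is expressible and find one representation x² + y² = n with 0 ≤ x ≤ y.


Step 1: Factor n = 12193 = 89 · 137.
Step 2: Check the mod-4 condition on each prime factor: 89 ≡ 1 (mod 4), exponent 1; 137 ≡ 1 (mod 4), exponent 1.
All primes ≡ 3 (mod 4) appear to even exponent (or don't appear), so by the two-squares theorem n IS expressible as a sum of two squares.
Step 3: Build a representation. Here n = 89 · 137 is a product of primes ≡ 1 (mod 4). Each prime p ≡ 1 (mod 4) is itself a sum of two squares; find a² by testing p − a² for a perfect square:
  89: 89 − 1² = 88, 89 − 2² = 85, 89 − 3² = 80, 89 − 4² = 73, 89 − 5² = 64 = 8² ⇒ 89 = 5² + 8².
  137: 137 − 1² = 136, 137 − 2² = 133, 137 − 3² = 128, 137 − 4² = 121 = 11² ⇒ 137 = 4² + 11².
  Combine using the Brahmagupta–Fibonacci identity (a² + b²)(c² + d²) = (ac − bd)² + (ad + bc)² = (ac + bd)² + (ad − bc)²:
  89 · 137 = 12193: from (5² + 8²)(4² + 11²), take (5·4 − 8·11, 5·11 + 8·4) = (20 − 88, 55 + 32) = (-68, 87); dropping signs (only squares matter) gives (68, 87); check 68² + 87² = 4624 + 7569 = 12193 ✓.
Step 4: Order so x ≤ y and verify: 68² + 87² = 4624 + 7569 = 12193 = n. ✓

n = 12193 = 68² + 87² (one valid representation with x ≤ y).


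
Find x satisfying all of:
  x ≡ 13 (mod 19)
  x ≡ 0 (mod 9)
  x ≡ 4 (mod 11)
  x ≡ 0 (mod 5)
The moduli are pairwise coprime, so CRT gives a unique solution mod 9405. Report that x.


Product of moduli M = 19 · 9 · 11 · 5 = 9405.
Merge one congruence at a time:
  Start: x ≡ 13 (mod 19).
  Combine with x ≡ 0 (mod 9); new modulus lcm = 171.
    Write x = 13 + 19·t and substitute into x ≡ 0 (mod 9): 19·t ≡ 0 − 13 = -13 (mod 9).
    Reduce coefficients mod 9: 1·t ≡ 5 (mod 9).
    So t ≡ 5 (mod 9).
    Then x = 13 + 19·5 = 108, valid modulo lcm(19, 9) = 171: x ≡ 108 (mod 171).
  Combine with x ≡ 4 (mod 11); new modulus lcm = 1881.
    Write x = 108 + 171·t and substitute into x ≡ 4 (mod 11): 171·t ≡ 4 − 108 = -104 (mod 11).
    Reduce coefficients mod 11: 6·t ≡ 6 (mod 11).
    The inverse of 6 mod 11 is 2 (since 6·2 = 12 = 1·11 + 1), so t ≡ 2·6 = 12 ≡ 1 (mod 11).
    Then x = 108 + 171·1 = 279, valid modulo lcm(171, 11) = 1881: x ≡ 279 (mod 1881).
  Combine with x ≡ 0 (mod 5); new modulus lcm = 9405.
    Write x = 279 + 1881·t and substitute into x ≡ 0 (mod 5): 1881·t ≡ 0 − 279 = -279 (mod 5).
    Reduce coefficients mod 5: 1·t ≡ 1 (mod 5).
    So t ≡ 1 (mod 5).
    Then x = 279 + 1881·1 = 2160, valid modulo lcm(1881, 5) = 9405: x ≡ 2160 (mod 9405).
Verify against each original: 2160 mod 19 = 13, 2160 mod 9 = 0, 2160 mod 11 = 4, 2160 mod 5 = 0.

x ≡ 2160 (mod 9405).
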